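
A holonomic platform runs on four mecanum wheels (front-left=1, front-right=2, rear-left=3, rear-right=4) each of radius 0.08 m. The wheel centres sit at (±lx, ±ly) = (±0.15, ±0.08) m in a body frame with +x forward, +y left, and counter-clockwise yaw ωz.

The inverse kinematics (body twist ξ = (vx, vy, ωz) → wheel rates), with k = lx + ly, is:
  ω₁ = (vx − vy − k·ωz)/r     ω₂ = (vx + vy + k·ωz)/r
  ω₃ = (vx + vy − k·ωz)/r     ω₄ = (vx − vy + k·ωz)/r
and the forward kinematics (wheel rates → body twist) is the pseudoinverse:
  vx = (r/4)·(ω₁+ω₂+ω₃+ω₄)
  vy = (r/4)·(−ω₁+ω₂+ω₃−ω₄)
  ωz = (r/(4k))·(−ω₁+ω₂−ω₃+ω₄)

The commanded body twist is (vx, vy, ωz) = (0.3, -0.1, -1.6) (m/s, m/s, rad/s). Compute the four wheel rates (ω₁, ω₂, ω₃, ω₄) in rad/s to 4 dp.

k = lx + ly = 0.15 + 0.08 = 0.2300;  k·ωz = 0.2300·-1.6 = -0.3680
ω₁ (FL) = (vx − vy − k·ωz)/r = 0.7680/0.08 = 9.6000
ω₂ (FR) = (vx + vy + k·ωz)/r = -0.1680/0.08 = -2.1000
ω₃ (RL) = (vx + vy − k·ωz)/r = 0.5680/0.08 = 7.1000
ω₄ (RR) = (vx − vy + k·ωz)/r = 0.0320/0.08 = 0.4000

(9.6000, -2.1000, 7.1000, 0.4000)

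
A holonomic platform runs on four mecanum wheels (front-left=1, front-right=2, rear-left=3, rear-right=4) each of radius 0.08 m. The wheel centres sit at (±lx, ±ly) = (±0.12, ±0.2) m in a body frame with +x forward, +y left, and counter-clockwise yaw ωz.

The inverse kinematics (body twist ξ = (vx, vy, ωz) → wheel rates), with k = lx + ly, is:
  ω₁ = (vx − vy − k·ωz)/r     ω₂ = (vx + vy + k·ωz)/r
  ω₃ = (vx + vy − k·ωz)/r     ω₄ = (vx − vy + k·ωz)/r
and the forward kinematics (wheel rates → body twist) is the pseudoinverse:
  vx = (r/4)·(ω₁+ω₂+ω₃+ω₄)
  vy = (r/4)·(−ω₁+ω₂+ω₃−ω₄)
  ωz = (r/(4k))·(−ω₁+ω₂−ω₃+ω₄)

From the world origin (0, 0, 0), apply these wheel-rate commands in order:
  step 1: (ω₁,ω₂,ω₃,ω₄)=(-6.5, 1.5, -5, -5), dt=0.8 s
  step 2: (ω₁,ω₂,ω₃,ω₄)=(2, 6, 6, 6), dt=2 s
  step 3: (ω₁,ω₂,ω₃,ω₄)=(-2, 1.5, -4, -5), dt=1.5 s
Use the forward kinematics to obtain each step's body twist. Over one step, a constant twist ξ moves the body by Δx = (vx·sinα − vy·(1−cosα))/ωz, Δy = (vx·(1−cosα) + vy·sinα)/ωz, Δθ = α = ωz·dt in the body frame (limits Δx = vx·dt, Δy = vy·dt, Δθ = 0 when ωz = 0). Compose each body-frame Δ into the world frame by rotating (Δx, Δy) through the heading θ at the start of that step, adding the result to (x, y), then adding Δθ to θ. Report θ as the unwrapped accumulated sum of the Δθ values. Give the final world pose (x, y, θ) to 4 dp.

(0.0114, 0.5114, 1.1344)

step 1: ξ=(vx,vy,ωz)=(-0.3000, 0.1600, 0.5000), dt=0.8 → body Δ=(-0.2589, 0.0773, 0.4000) → world pose (-0.2589, 0.0773, 0.4000)
step 2: ξ=(vx,vy,ωz)=(0.4000, 0.0800, 0.2500), dt=2.0 → body Δ=(0.7279, 0.3493, 0.5000) → world pose (0.2755, 0.6824, 0.9000)
step 3: ξ=(vx,vy,ωz)=(-0.1900, 0.0900, 0.1562), dt=1.5 → body Δ=(-0.2981, 0.1005, 0.2344) → world pose (0.0114, 0.5114, 1.1344)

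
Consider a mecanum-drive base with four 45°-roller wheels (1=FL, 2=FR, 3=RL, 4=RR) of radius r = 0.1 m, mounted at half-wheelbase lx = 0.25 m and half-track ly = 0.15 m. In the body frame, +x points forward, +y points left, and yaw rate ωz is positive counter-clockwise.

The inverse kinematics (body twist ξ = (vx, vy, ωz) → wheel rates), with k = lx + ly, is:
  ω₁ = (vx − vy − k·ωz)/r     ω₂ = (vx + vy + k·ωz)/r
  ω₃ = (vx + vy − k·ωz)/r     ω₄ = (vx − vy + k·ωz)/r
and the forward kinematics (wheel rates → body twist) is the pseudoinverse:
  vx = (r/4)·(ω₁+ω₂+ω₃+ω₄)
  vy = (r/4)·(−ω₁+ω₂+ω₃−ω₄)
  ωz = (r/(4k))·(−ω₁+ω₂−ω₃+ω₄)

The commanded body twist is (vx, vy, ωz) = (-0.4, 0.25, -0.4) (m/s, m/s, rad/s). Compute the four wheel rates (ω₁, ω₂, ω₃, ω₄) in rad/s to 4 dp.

(-4.9000, -3.1000, 0.1000, -8.1000)

k = lx + ly = 0.25 + 0.15 = 0.4000;  k·ωz = 0.4000·-0.4 = -0.1600
ω₁ (FL) = (vx − vy − k·ωz)/r = -0.4900/0.1 = -4.9000
ω₂ (FR) = (vx + vy + k·ωz)/r = -0.3100/0.1 = -3.1000
ω₃ (RL) = (vx + vy − k·ωz)/r = 0.0100/0.1 = 0.1000
ω₄ (RR) = (vx − vy + k·ωz)/r = -0.8100/0.1 = -8.1000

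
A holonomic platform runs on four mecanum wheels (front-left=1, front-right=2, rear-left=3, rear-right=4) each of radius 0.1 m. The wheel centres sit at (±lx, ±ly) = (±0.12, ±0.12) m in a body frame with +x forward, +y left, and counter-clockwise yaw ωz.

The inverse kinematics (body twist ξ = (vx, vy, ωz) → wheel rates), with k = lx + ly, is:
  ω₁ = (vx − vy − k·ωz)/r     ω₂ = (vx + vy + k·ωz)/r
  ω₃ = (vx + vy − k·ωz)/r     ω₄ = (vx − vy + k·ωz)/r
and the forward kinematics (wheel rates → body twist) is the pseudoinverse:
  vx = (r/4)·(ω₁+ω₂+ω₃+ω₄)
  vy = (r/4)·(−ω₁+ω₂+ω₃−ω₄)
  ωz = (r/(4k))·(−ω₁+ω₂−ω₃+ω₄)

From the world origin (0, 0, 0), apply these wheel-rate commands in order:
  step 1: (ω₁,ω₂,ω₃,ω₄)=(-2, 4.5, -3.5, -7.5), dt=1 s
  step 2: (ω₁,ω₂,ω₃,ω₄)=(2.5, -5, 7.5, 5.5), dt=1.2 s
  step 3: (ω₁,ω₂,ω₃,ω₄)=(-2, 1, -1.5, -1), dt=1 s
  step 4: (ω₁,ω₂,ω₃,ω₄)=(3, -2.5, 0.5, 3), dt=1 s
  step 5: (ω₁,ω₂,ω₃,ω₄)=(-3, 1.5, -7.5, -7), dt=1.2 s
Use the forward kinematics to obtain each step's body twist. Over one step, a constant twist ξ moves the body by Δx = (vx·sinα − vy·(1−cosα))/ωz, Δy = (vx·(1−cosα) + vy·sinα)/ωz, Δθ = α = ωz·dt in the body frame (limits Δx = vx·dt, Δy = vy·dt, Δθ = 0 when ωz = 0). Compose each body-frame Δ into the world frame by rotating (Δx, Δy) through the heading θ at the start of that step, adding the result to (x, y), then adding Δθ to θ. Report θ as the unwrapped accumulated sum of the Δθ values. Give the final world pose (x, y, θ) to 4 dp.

step 1: ξ=(vx,vy,ωz)=(-0.2125, 0.2625, 0.2604), dt=1.0 → body Δ=(-0.2441, 0.2320, 0.2604) → world pose (-0.2441, 0.2320, 0.2604)
step 2: ξ=(vx,vy,ωz)=(0.2625, -0.1375, -0.9896), dt=1.2 → body Δ=(0.1590, -0.2949, -1.1875) → world pose (-0.0145, -0.0120, -0.9271)
step 3: ξ=(vx,vy,ωz)=(-0.0875, 0.0625, 0.3646), dt=1.0 → body Δ=(-0.0968, 0.0453, 0.3646) → world pose (-0.0363, 0.0927, -0.5625)
step 4: ξ=(vx,vy,ωz)=(0.1000, -0.2000, -0.3125), dt=1.0 → body Δ=(0.0674, -0.2123, -0.3125) → world pose (-0.0925, -0.1228, -0.8750)
step 5: ξ=(vx,vy,ωz)=(-0.4000, 0.1000, 0.5208), dt=1.2 → body Δ=(-0.4856, -0.0328, 0.6250) → world pose (-0.4290, 0.2289, -0.2500)

(-0.4290, 0.2289, -0.2500)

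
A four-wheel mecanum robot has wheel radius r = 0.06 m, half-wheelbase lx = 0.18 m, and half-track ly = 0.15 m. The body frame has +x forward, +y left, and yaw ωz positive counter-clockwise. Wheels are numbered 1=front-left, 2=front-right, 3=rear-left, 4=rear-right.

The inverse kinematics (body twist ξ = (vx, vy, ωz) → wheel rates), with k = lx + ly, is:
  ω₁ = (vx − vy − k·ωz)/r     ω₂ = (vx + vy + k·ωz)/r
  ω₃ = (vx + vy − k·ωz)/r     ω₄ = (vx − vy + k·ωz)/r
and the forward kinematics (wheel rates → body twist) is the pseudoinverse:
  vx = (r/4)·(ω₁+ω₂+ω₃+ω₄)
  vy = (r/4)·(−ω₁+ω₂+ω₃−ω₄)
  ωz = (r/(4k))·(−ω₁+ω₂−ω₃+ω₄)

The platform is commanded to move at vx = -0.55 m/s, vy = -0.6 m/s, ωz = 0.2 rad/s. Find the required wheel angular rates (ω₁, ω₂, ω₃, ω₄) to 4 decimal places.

k = lx + ly = 0.18 + 0.15 = 0.3300;  k·ωz = 0.3300·0.2 = 0.0660
ω₁ (FL) = (vx − vy − k·ωz)/r = -0.0160/0.06 = -0.2667
ω₂ (FR) = (vx + vy + k·ωz)/r = -1.0840/0.06 = -18.0667
ω₃ (RL) = (vx + vy − k·ωz)/r = -1.2160/0.06 = -20.2667
ω₄ (RR) = (vx − vy + k·ωz)/r = 0.1160/0.06 = 1.9333

(-0.2667, -18.0667, -20.2667, 1.9333)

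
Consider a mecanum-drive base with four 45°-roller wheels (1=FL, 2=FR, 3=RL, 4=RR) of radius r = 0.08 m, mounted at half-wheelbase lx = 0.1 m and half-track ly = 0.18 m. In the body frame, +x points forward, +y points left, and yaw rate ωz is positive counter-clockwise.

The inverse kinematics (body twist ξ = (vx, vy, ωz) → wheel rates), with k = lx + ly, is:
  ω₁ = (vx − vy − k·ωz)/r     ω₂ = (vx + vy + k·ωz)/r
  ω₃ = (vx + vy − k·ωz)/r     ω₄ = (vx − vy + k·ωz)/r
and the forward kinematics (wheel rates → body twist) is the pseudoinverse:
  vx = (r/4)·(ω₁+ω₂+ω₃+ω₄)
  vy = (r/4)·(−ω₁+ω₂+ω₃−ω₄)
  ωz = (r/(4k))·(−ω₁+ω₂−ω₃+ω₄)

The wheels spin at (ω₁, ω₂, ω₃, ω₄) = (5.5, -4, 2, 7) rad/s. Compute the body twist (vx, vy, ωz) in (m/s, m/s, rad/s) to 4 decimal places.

k = lx + ly = 0.1 + 0.18 = 0.2800
ω₁+ω₂+ω₃+ω₄ = 10.5000  →  vx = (0.08/4)·10.5000 = 0.2100
−ω₁+ω₂+ω₃−ω₄ = -14.5000  →  vy = (0.08/4)·-14.5000 = -0.2900
−ω₁+ω₂−ω₃+ω₄ = -4.5000  →  ωz = (0.08/1.1200)·-4.5000 = -0.3214

(0.2100, -0.2900, -0.3214)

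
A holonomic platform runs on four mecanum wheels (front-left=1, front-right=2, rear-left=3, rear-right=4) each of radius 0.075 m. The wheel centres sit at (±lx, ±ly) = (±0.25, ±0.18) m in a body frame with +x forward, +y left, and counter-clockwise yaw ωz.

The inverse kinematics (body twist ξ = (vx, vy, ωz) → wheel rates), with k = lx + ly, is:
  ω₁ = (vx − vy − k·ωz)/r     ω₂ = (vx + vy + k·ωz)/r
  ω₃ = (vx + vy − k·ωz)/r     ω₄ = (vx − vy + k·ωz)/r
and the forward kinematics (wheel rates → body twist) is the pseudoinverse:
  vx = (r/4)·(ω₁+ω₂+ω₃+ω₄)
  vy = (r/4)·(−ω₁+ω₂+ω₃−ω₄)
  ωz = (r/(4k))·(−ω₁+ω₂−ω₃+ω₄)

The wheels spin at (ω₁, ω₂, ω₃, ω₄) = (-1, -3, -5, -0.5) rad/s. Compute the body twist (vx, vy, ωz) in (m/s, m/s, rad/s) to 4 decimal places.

k = lx + ly = 0.25 + 0.18 = 0.4300
ω₁+ω₂+ω₃+ω₄ = -9.5000  →  vx = (0.075/4)·-9.5000 = -0.1781
−ω₁+ω₂+ω₃−ω₄ = -6.5000  →  vy = (0.075/4)·-6.5000 = -0.1219
−ω₁+ω₂−ω₃+ω₄ = 2.5000  →  ωz = (0.075/1.7200)·2.5000 = 0.1090

(-0.1781, -0.1219, 0.1090)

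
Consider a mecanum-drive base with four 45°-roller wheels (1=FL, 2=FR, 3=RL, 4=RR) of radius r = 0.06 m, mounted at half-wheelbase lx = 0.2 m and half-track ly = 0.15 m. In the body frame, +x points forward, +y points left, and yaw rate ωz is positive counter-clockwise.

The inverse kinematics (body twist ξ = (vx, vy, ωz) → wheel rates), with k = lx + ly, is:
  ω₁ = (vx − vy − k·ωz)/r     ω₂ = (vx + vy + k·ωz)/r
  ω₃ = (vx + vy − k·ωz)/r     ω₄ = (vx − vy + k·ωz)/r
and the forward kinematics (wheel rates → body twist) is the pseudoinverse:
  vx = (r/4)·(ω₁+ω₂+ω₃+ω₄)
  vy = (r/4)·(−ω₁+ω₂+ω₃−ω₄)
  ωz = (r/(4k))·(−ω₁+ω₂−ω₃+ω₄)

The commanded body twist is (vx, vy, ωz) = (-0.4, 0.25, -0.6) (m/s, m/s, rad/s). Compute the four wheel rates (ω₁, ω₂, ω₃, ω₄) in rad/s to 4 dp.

(-7.3333, -6.0000, 1.0000, -14.3333)

k = lx + ly = 0.2 + 0.15 = 0.3500;  k·ωz = 0.3500·-0.6 = -0.2100
ω₁ (FL) = (vx − vy − k·ωz)/r = -0.4400/0.06 = -7.3333
ω₂ (FR) = (vx + vy + k·ωz)/r = -0.3600/0.06 = -6.0000
ω₃ (RL) = (vx + vy − k·ωz)/r = 0.0600/0.06 = 1.0000
ω₄ (RR) = (vx − vy + k·ωz)/r = -0.8600/0.06 = -14.3333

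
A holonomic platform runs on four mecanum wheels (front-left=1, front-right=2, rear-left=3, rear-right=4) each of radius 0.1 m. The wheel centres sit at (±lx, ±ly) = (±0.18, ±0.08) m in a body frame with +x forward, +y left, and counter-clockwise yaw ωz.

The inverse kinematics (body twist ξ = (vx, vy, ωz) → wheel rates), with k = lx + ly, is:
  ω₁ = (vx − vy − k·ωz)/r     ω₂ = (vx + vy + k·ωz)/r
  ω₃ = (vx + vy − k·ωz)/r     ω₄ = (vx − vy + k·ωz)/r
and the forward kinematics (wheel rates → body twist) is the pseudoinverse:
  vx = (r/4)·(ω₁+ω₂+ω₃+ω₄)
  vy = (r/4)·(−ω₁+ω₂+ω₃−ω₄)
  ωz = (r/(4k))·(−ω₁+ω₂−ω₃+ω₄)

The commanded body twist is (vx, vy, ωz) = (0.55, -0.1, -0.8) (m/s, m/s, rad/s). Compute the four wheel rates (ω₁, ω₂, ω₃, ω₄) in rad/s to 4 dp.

(8.5800, 2.4200, 6.5800, 4.4200)

k = lx + ly = 0.18 + 0.08 = 0.2600;  k·ωz = 0.2600·-0.8 = -0.2080
ω₁ (FL) = (vx − vy − k·ωz)/r = 0.8580/0.1 = 8.5800
ω₂ (FR) = (vx + vy + k·ωz)/r = 0.2420/0.1 = 2.4200
ω₃ (RL) = (vx + vy − k·ωz)/r = 0.6580/0.1 = 6.5800
ω₄ (RR) = (vx − vy + k·ωz)/r = 0.4420/0.1 = 4.4200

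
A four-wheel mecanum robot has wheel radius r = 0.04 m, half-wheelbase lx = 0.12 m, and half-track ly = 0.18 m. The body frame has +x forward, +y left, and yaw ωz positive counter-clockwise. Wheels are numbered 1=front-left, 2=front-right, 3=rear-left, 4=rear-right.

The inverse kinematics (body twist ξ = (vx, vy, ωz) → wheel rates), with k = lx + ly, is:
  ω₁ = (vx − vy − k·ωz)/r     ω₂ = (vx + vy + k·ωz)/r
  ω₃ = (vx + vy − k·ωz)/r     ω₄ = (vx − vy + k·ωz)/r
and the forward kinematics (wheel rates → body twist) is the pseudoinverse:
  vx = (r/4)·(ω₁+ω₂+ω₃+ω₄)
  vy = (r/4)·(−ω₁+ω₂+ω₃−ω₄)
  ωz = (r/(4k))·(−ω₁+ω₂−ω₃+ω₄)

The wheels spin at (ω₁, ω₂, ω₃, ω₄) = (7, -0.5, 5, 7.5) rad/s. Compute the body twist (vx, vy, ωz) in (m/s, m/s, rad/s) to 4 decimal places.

(0.1900, -0.1000, -0.1667)

k = lx + ly = 0.12 + 0.18 = 0.3000
ω₁+ω₂+ω₃+ω₄ = 19.0000  →  vx = (0.04/4)·19.0000 = 0.1900
−ω₁+ω₂+ω₃−ω₄ = -10.0000  →  vy = (0.04/4)·-10.0000 = -0.1000
−ω₁+ω₂−ω₃+ω₄ = -5.0000  →  ωz = (0.04/1.2000)·-5.0000 = -0.1667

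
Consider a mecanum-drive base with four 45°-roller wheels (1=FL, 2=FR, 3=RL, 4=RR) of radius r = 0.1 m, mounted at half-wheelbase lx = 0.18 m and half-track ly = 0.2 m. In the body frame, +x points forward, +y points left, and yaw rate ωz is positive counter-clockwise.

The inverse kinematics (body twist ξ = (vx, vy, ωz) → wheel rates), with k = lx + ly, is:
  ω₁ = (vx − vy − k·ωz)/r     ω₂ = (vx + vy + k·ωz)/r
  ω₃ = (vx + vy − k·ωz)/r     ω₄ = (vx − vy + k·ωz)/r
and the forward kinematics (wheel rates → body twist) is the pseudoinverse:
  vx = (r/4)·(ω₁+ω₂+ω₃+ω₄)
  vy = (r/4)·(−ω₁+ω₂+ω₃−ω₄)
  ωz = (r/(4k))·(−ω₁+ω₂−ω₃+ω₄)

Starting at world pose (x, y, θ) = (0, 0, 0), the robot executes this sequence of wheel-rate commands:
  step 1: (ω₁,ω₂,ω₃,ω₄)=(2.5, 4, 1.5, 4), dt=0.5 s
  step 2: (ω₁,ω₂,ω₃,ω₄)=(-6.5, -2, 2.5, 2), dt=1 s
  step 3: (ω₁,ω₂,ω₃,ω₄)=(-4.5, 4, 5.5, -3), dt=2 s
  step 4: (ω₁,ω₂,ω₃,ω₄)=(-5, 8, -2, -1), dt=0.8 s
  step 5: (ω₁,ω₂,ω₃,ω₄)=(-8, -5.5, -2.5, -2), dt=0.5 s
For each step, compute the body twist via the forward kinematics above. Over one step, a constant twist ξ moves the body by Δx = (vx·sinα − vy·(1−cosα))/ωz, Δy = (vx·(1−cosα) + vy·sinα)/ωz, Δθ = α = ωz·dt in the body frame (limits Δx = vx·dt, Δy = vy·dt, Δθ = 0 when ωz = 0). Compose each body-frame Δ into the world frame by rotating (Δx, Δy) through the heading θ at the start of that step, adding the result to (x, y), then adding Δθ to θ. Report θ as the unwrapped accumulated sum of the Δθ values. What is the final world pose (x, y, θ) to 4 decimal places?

(-0.4836, 0.8859, 1.2303)

step 1: ξ=(vx,vy,ωz)=(0.3000, -0.0250, 0.2632), dt=0.5 → body Δ=(0.1504, -0.0026, 0.1316) → world pose (0.1504, -0.0026, 0.1316)
step 2: ξ=(vx,vy,ωz)=(-0.1000, 0.1250, 0.2632), dt=1.0 → body Δ=(-0.1152, 0.1105, 0.2632) → world pose (0.0217, 0.0918, 0.3947)
step 3: ξ=(vx,vy,ωz)=(0.0500, 0.4250, 0.0000), dt=2.0 → body Δ=(0.1000, 0.8500, 0.0000) → world pose (-0.2129, 0.9149, 0.3947)
step 4: ξ=(vx,vy,ωz)=(0.0000, 0.3000, 0.9211), dt=0.8 → body Δ=(-0.0845, 0.2189, 0.7368) → world pose (-0.3750, 1.0844, 1.1316)
step 5: ξ=(vx,vy,ωz)=(-0.4500, 0.0500, 0.1974), dt=0.5 → body Δ=(-0.2259, 0.0139, 0.0987) → world pose (-0.4836, 0.8859, 1.2303)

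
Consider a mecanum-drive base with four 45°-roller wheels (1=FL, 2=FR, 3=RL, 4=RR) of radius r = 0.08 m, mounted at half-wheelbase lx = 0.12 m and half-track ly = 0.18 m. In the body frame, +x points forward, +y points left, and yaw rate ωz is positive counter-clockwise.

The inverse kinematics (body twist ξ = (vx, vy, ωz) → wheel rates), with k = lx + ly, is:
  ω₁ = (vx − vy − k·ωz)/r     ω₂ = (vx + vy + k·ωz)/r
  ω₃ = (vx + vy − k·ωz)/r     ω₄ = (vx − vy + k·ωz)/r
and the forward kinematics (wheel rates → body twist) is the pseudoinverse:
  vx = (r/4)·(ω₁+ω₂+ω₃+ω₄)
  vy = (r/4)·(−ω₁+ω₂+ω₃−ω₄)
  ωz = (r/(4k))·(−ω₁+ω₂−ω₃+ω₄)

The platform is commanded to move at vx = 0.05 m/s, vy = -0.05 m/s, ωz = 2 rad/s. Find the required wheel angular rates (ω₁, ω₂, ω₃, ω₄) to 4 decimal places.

k = lx + ly = 0.12 + 0.18 = 0.3000;  k·ωz = 0.3000·2 = 0.6000
ω₁ (FL) = (vx − vy − k·ωz)/r = -0.5000/0.08 = -6.2500
ω₂ (FR) = (vx + vy + k·ωz)/r = 0.6000/0.08 = 7.5000
ω₃ (RL) = (vx + vy − k·ωz)/r = -0.6000/0.08 = -7.5000
ω₄ (RR) = (vx − vy + k·ωz)/r = 0.7000/0.08 = 8.7500

(-6.2500, 7.5000, -7.5000, 8.7500)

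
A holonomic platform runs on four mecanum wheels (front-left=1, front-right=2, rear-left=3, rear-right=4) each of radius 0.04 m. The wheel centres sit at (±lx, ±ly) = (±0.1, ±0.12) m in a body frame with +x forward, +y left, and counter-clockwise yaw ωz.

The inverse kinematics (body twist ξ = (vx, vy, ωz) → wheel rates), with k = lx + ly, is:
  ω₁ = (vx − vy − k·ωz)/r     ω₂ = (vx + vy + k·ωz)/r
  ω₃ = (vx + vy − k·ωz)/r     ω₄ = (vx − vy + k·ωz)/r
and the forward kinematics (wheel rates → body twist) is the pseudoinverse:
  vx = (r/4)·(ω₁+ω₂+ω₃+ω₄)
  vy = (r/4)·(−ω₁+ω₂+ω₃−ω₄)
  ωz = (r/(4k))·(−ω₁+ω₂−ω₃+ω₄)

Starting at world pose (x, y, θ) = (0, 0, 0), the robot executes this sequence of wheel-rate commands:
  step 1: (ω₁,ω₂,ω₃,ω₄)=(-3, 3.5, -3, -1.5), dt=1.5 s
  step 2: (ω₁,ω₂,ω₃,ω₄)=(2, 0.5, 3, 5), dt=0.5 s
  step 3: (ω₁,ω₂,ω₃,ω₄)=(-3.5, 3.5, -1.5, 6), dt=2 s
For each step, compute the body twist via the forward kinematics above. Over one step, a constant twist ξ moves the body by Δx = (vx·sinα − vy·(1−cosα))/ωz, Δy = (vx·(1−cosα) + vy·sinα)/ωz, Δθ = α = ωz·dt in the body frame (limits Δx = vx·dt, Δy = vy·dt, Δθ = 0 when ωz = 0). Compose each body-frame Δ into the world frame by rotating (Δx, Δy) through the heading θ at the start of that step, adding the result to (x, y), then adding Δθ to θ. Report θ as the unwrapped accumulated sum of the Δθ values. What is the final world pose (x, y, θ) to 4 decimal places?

step 1: ξ=(vx,vy,ωz)=(-0.0400, 0.0500, 0.3636), dt=1.5 → body Δ=(-0.0770, 0.0554, 0.5455) → world pose (-0.0770, 0.0554, 0.5455)
step 2: ξ=(vx,vy,ωz)=(0.1050, -0.0350, 0.0227), dt=0.5 → body Δ=(0.0526, -0.0172, 0.0114) → world pose (-0.0231, 0.0680, 0.5568)
step 3: ξ=(vx,vy,ωz)=(0.0450, -0.0050, 0.6591), dt=2.0 → body Δ=(0.0718, 0.0439, 1.3182) → world pose (0.0146, 0.1431, 1.8750)

(0.0146, 0.1431, 1.8750)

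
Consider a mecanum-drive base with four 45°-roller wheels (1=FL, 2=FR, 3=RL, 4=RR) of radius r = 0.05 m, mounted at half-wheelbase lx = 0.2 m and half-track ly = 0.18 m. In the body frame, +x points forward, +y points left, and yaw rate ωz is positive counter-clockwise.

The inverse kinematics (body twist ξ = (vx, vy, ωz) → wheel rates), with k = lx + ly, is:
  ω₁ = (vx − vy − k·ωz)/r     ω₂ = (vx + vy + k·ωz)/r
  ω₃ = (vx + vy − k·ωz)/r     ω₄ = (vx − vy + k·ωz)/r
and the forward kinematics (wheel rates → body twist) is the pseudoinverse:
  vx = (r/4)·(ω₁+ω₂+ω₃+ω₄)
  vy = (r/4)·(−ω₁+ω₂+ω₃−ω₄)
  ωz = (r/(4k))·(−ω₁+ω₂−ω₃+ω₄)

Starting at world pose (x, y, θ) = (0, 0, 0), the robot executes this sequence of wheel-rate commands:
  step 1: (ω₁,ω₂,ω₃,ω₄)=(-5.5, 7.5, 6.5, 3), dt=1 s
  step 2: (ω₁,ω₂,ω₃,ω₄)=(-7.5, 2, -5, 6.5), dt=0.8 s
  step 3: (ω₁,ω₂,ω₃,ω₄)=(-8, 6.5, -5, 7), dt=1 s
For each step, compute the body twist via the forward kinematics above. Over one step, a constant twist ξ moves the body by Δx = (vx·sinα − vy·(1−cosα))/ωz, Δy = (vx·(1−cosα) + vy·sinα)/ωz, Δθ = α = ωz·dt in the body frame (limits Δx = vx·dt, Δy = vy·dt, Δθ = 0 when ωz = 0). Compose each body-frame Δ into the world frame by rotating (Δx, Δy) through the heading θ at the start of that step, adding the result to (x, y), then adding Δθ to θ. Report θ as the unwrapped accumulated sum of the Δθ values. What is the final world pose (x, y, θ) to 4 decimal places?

step 1: ξ=(vx,vy,ωz)=(0.1437, 0.2062, 0.3125), dt=1.0 → body Δ=(0.1095, 0.2252, 0.3125) → world pose (0.1095, 0.2252, 0.3125)
step 2: ξ=(vx,vy,ωz)=(-0.0500, -0.0250, 0.6908), dt=0.8 → body Δ=(-0.0326, -0.0298, 0.5526) → world pose (0.0876, 0.1868, 0.8651)
step 3: ξ=(vx,vy,ωz)=(0.0063, 0.0312, 0.8717), dt=1.0 → body Δ=(-0.0073, 0.0300, 0.8717) → world pose (0.0600, 0.2007, 1.7368)

(0.0600, 0.2007, 1.7368)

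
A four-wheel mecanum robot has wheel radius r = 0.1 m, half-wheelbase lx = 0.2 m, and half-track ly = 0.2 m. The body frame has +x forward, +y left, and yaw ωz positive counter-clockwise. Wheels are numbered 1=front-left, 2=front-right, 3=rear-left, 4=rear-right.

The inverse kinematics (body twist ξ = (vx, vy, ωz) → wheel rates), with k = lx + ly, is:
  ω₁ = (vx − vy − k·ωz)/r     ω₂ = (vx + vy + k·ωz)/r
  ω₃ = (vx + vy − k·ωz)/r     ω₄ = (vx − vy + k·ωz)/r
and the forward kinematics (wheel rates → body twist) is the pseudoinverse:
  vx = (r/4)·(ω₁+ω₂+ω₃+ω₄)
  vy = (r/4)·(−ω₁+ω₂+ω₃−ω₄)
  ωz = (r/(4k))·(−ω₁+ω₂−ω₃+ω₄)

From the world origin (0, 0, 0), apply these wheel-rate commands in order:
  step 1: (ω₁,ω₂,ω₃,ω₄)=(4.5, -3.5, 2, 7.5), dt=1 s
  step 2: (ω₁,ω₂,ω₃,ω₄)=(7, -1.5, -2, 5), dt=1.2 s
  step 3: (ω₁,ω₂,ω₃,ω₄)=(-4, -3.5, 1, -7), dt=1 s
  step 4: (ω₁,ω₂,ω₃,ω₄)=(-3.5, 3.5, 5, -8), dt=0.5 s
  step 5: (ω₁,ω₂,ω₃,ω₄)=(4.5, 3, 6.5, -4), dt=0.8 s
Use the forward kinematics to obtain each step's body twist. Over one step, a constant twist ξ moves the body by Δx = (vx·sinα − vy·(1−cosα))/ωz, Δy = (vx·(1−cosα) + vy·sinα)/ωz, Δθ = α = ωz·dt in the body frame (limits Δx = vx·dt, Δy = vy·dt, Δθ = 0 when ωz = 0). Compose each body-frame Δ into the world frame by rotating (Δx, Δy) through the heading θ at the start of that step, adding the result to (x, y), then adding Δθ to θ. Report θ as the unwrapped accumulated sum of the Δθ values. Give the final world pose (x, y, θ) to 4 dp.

(0.5876, -0.4483, -1.5250)

step 1: ξ=(vx,vy,ωz)=(0.2625, -0.3375, -0.1562), dt=1.0 → body Δ=(0.2351, -0.3566, -0.1562) → world pose (0.2351, -0.3566, -0.1562)
step 2: ξ=(vx,vy,ωz)=(0.2125, -0.3875, -0.0938), dt=1.2 → body Δ=(0.2283, -0.4783, -0.1125) → world pose (0.3862, -0.8646, -0.2687)
step 3: ξ=(vx,vy,ωz)=(-0.3375, 0.2125, -0.4688), dt=1.0 → body Δ=(-0.2764, 0.2825, -0.4688) → world pose (0.1948, -0.5189, -0.7375)
step 4: ξ=(vx,vy,ωz)=(-0.0750, 0.5000, -0.3750), dt=0.5 → body Δ=(-0.0139, 0.2520, -0.1875) → world pose (0.3540, -0.3230, -0.9250)
step 5: ξ=(vx,vy,ωz)=(0.2500, 0.2250, -0.7500), dt=0.8 → body Δ=(0.2406, 0.1112, -0.6000) → world pose (0.5876, -0.4483, -1.5250)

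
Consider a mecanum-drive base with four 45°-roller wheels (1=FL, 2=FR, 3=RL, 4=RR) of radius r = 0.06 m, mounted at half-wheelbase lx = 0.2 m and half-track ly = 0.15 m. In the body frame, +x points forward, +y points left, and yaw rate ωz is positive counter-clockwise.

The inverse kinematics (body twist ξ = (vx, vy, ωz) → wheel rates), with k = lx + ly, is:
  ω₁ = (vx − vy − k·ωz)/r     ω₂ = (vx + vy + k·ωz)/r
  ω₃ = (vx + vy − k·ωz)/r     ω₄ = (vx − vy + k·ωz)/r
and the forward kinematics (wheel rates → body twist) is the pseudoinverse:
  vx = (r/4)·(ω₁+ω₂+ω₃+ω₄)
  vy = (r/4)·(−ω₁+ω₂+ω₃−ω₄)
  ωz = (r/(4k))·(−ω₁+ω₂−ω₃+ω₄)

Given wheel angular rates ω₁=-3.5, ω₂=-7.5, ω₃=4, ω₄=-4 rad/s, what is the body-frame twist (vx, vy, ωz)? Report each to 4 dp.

(-0.1650, 0.0600, -0.5143)

k = lx + ly = 0.2 + 0.15 = 0.3500
ω₁+ω₂+ω₃+ω₄ = -11.0000  →  vx = (0.06/4)·-11.0000 = -0.1650
−ω₁+ω₂+ω₃−ω₄ = 4.0000  →  vy = (0.06/4)·4.0000 = 0.0600
−ω₁+ω₂−ω₃+ω₄ = -12.0000  →  ωz = (0.06/1.4000)·-12.0000 = -0.5143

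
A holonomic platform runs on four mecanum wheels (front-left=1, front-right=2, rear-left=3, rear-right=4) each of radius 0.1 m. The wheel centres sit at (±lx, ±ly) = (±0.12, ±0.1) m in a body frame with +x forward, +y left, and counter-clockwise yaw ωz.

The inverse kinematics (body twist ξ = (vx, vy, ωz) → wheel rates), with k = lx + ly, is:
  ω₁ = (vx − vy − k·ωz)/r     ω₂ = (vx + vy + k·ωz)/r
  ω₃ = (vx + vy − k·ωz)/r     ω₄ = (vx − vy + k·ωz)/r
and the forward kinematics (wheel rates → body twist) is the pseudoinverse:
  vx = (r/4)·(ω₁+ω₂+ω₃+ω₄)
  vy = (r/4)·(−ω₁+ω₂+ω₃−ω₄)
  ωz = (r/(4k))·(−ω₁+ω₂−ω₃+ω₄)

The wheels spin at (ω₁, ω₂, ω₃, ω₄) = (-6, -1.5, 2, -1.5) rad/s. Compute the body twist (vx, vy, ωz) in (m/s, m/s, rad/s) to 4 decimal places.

k = lx + ly = 0.12 + 0.1 = 0.2200
ω₁+ω₂+ω₃+ω₄ = -7.0000  →  vx = (0.1/4)·-7.0000 = -0.1750
−ω₁+ω₂+ω₃−ω₄ = 8.0000  →  vy = (0.1/4)·8.0000 = 0.2000
−ω₁+ω₂−ω₃+ω₄ = 1.0000  →  ωz = (0.1/0.8800)·1.0000 = 0.1136

(-0.1750, 0.2000, 0.1136)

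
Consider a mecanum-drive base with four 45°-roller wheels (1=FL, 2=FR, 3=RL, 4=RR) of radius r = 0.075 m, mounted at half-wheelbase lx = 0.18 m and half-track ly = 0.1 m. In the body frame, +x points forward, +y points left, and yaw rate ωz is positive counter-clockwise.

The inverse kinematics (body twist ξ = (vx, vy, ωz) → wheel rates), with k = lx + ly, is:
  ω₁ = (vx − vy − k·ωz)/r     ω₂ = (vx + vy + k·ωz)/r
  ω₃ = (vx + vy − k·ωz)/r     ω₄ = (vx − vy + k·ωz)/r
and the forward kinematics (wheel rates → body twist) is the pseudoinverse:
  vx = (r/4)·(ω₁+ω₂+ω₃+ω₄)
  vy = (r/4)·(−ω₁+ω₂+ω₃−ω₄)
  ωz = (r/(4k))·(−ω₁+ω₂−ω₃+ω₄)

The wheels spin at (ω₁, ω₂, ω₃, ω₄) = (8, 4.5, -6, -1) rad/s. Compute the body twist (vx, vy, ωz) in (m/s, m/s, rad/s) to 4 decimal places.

k = lx + ly = 0.18 + 0.1 = 0.2800
ω₁+ω₂+ω₃+ω₄ = 5.5000  →  vx = (0.075/4)·5.5000 = 0.1031
−ω₁+ω₂+ω₃−ω₄ = -8.5000  →  vy = (0.075/4)·-8.5000 = -0.1594
−ω₁+ω₂−ω₃+ω₄ = 1.5000  →  ωz = (0.075/1.1200)·1.5000 = 0.1004

(0.1031, -0.1594, 0.1004)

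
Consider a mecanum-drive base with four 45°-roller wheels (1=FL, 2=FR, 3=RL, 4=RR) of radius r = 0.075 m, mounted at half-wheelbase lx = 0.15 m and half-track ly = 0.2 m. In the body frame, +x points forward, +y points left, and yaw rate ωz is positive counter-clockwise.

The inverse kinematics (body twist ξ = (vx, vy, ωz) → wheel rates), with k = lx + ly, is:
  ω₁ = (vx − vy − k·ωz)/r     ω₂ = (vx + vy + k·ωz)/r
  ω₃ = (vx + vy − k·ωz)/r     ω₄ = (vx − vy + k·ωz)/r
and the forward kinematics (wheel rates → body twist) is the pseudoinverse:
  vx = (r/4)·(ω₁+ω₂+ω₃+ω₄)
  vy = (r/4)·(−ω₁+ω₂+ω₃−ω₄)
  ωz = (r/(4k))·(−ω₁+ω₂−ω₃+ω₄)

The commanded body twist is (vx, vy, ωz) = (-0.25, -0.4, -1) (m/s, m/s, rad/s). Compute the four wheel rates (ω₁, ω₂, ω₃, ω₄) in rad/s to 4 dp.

k = lx + ly = 0.15 + 0.2 = 0.3500;  k·ωz = 0.3500·-1 = -0.3500
ω₁ (FL) = (vx − vy − k·ωz)/r = 0.5000/0.075 = 6.6667
ω₂ (FR) = (vx + vy + k·ωz)/r = -1.0000/0.075 = -13.3333
ω₃ (RL) = (vx + vy − k·ωz)/r = -0.3000/0.075 = -4.0000
ω₄ (RR) = (vx − vy + k·ωz)/r = -0.2000/0.075 = -2.6667

(6.6667, -13.3333, -4.0000, -2.6667)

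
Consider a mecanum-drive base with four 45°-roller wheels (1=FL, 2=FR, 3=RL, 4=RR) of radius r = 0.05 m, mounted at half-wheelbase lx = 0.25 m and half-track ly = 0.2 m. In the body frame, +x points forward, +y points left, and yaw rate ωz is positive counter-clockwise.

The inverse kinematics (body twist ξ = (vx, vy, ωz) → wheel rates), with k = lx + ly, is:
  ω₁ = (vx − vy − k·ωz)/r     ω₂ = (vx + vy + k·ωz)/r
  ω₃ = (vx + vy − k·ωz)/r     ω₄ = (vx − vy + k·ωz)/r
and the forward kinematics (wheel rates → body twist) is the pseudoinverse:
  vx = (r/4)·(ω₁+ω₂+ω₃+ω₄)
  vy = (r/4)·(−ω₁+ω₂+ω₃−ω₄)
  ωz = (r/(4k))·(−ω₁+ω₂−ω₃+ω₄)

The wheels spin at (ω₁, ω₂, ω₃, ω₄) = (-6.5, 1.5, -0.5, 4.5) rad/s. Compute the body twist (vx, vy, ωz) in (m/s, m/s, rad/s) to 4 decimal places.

k = lx + ly = 0.25 + 0.2 = 0.4500
ω₁+ω₂+ω₃+ω₄ = -1.0000  →  vx = (0.05/4)·-1.0000 = -0.0125
−ω₁+ω₂+ω₃−ω₄ = 3.0000  →  vy = (0.05/4)·3.0000 = 0.0375
−ω₁+ω₂−ω₃+ω₄ = 13.0000  →  ωz = (0.05/1.8000)·13.0000 = 0.3611

(-0.0125, 0.0375, 0.3611)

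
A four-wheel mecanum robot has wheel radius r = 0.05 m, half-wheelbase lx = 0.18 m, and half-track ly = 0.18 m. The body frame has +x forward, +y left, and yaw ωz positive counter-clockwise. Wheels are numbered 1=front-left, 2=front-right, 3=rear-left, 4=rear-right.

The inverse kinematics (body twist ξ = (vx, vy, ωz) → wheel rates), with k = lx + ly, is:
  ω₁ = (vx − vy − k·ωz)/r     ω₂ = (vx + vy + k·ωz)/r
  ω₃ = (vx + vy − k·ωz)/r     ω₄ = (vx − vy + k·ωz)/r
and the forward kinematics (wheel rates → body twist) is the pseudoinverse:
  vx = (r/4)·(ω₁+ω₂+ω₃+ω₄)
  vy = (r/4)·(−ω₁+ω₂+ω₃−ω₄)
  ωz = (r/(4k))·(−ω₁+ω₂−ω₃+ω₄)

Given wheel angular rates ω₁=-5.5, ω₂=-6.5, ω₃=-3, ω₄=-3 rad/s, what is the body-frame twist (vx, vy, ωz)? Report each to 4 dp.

(-0.2250, -0.0125, -0.0347)

k = lx + ly = 0.18 + 0.18 = 0.3600
ω₁+ω₂+ω₃+ω₄ = -18.0000  →  vx = (0.05/4)·-18.0000 = -0.2250
−ω₁+ω₂+ω₃−ω₄ = -1.0000  →  vy = (0.05/4)·-1.0000 = -0.0125
−ω₁+ω₂−ω₃+ω₄ = -1.0000  →  ωz = (0.05/1.4400)·-1.0000 = -0.0347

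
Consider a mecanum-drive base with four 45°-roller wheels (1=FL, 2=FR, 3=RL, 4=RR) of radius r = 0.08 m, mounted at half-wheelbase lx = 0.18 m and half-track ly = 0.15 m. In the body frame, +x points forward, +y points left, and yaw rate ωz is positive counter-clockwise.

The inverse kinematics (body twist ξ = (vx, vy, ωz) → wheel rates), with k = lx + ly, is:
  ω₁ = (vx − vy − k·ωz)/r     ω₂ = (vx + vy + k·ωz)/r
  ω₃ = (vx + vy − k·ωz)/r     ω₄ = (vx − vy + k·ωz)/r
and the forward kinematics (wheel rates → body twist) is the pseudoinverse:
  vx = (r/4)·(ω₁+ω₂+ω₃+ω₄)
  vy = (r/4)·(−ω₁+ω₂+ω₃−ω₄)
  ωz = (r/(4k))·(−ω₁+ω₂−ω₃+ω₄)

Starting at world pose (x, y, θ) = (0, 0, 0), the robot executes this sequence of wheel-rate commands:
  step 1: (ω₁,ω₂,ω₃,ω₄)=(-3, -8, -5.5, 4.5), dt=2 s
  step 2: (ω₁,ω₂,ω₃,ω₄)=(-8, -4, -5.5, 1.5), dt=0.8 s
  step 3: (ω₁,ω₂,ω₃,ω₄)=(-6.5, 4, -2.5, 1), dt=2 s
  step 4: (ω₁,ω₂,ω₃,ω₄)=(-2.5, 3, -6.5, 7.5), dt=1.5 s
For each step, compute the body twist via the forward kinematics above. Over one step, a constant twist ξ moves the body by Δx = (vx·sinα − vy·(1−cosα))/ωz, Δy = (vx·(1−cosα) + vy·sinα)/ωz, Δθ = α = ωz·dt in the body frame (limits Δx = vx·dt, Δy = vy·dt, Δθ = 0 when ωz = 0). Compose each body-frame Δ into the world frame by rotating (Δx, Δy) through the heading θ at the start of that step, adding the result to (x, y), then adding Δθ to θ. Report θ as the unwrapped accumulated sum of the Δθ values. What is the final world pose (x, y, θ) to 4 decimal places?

step 1: ξ=(vx,vy,ωz)=(-0.2400, -0.3000, 0.3030), dt=2.0 → body Δ=(-0.2748, -0.7050, 0.6061) → world pose (-0.2748, -0.7050, 0.6061)
step 2: ξ=(vx,vy,ωz)=(-0.3200, -0.0600, 0.6667), dt=0.8 → body Δ=(-0.2315, -0.1124, 0.5333) → world pose (-0.4011, -0.9293, 1.1394)
step 3: ξ=(vx,vy,ωz)=(-0.0800, 0.1400, 0.8485), dt=2.0 → body Δ=(-0.2793, 0.0575, 1.6970) → world pose (-0.5701, -1.1589, 2.8364)
step 4: ξ=(vx,vy,ωz)=(0.0300, -0.1700, 1.1818), dt=1.5 → body Δ=(0.1976, -0.1104, 1.7727) → world pose (-0.7254, -0.9942, 4.6091)

(-0.7254, -0.9942, 4.6091)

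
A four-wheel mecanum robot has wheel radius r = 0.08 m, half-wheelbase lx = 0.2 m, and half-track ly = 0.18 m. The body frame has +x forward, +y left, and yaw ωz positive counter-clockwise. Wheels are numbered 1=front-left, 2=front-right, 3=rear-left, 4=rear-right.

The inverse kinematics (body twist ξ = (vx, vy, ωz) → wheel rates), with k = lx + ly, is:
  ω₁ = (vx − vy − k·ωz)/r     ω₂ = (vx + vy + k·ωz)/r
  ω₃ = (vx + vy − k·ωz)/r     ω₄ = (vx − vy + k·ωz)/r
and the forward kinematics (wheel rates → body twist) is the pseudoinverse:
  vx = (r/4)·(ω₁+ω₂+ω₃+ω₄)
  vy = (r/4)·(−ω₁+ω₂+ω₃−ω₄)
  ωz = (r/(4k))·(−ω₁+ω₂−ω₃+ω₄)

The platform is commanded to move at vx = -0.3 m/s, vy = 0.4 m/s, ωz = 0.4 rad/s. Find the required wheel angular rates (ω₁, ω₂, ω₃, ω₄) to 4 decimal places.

k = lx + ly = 0.2 + 0.18 = 0.3800;  k·ωz = 0.3800·0.4 = 0.1520
ω₁ (FL) = (vx − vy − k·ωz)/r = -0.8520/0.08 = -10.6500
ω₂ (FR) = (vx + vy + k·ωz)/r = 0.2520/0.08 = 3.1500
ω₃ (RL) = (vx + vy − k·ωz)/r = -0.0520/0.08 = -0.6500
ω₄ (RR) = (vx − vy + k·ωz)/r = -0.5480/0.08 = -6.8500

(-10.6500, 3.1500, -0.6500, -6.8500)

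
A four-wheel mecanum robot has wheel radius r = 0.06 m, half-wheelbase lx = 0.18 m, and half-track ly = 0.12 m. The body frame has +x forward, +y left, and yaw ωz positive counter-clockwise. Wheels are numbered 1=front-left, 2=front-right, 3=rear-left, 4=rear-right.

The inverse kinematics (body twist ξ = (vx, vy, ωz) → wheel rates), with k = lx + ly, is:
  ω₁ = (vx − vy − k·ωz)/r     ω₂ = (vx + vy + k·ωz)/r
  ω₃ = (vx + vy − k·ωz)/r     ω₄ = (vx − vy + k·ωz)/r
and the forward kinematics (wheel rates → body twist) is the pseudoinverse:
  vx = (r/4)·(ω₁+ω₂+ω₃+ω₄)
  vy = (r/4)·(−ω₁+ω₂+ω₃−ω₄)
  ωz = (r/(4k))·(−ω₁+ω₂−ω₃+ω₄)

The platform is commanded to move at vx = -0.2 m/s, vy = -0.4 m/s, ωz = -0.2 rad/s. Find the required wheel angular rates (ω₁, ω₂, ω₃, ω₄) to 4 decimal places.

k = lx + ly = 0.18 + 0.12 = 0.3000;  k·ωz = 0.3000·-0.2 = -0.0600
ω₁ (FL) = (vx − vy − k·ωz)/r = 0.2600/0.06 = 4.3333
ω₂ (FR) = (vx + vy + k·ωz)/r = -0.6600/0.06 = -11.0000
ω₃ (RL) = (vx + vy − k·ωz)/r = -0.5400/0.06 = -9.0000
ω₄ (RR) = (vx − vy + k·ωz)/r = 0.1400/0.06 = 2.3333

(4.3333, -11.0000, -9.0000, 2.3333)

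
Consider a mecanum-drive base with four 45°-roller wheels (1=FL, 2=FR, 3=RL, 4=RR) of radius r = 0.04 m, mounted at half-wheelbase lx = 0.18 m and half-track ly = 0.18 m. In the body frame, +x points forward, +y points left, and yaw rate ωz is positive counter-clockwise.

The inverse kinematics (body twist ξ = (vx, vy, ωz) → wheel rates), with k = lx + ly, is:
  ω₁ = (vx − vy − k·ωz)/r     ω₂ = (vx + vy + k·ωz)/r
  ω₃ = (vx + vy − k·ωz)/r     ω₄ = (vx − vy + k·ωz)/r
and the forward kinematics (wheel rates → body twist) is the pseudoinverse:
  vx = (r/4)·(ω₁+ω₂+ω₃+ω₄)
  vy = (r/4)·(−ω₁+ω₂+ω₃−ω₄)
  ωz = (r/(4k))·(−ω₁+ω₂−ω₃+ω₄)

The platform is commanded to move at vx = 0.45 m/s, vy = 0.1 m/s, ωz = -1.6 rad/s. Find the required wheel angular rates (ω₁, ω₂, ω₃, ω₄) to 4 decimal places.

(23.1500, -0.6500, 28.1500, -5.6500)

k = lx + ly = 0.18 + 0.18 = 0.3600;  k·ωz = 0.3600·-1.6 = -0.5760
ω₁ (FL) = (vx − vy − k·ωz)/r = 0.9260/0.04 = 23.1500
ω₂ (FR) = (vx + vy + k·ωz)/r = -0.0260/0.04 = -0.6500
ω₃ (RL) = (vx + vy − k·ωz)/r = 1.1260/0.04 = 28.1500
ω₄ (RR) = (vx − vy + k·ωz)/r = -0.2260/0.04 = -5.6500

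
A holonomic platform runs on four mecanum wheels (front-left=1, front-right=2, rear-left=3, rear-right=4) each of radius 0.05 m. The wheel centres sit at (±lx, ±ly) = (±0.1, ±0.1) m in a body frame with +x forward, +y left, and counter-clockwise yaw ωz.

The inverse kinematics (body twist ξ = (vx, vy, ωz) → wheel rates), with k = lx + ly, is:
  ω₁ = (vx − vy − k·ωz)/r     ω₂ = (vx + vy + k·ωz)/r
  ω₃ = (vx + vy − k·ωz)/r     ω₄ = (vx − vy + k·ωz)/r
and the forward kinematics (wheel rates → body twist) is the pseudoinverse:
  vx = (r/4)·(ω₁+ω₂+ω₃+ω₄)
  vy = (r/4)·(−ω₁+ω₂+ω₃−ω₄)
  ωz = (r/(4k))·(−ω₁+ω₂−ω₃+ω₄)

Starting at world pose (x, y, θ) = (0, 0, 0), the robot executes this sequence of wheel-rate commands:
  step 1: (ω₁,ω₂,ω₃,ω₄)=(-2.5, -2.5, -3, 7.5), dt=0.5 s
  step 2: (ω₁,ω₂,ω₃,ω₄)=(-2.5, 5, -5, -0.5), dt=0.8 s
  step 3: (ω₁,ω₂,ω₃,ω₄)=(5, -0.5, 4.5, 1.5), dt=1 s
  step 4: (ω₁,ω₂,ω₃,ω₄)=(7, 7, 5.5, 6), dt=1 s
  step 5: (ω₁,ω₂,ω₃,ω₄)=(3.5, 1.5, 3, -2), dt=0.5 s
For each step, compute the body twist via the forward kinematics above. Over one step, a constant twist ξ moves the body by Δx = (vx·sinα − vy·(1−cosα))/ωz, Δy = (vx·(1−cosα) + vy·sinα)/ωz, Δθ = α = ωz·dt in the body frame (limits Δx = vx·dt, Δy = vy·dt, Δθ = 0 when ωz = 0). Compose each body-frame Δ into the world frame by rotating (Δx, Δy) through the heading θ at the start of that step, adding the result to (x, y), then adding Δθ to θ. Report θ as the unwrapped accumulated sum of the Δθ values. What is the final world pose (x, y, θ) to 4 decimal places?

(0.4118, 0.1486, 0.2094)

step 1: ξ=(vx,vy,ωz)=(-0.0063, -0.1313, 0.6562), dt=0.5 → body Δ=(0.0076, -0.0650, 0.3281) → world pose (0.0076, -0.0650, 0.3281)
step 2: ξ=(vx,vy,ωz)=(-0.0375, 0.0375, 0.7500), dt=0.8 → body Δ=(-0.0370, 0.0195, 0.6000) → world pose (-0.0337, -0.0584, 0.9281)
step 3: ξ=(vx,vy,ωz)=(0.1313, -0.0312, -0.5312), dt=1.0 → body Δ=(0.1171, -0.0639, -0.5312) → world pose (0.0876, -0.0030, 0.3969)
step 4: ξ=(vx,vy,ωz)=(0.3188, -0.0063, 0.0312), dt=1.0 → body Δ=(0.3188, -0.0013, 0.0312) → world pose (0.3821, 0.1191, 0.4281)
step 5: ξ=(vx,vy,ωz)=(0.0750, 0.0375, -0.4375), dt=0.5 → body Δ=(0.0392, 0.0145, -0.2188) → world pose (0.4118, 0.1486, 0.2094)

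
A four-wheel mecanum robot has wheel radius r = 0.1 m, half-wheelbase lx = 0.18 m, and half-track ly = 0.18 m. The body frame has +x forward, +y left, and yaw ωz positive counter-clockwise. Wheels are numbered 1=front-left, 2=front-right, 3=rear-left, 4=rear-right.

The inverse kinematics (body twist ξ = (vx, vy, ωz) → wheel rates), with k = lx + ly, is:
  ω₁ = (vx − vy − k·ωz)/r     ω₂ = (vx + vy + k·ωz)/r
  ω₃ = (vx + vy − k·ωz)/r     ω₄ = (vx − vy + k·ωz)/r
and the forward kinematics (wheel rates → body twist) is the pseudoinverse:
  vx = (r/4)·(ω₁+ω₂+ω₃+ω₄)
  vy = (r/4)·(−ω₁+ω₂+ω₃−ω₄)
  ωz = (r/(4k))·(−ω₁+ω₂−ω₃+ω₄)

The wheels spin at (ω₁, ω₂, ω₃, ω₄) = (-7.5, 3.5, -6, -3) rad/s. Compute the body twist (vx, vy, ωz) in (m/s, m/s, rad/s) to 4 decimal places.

(-0.3250, 0.2000, 0.9722)

k = lx + ly = 0.18 + 0.18 = 0.3600
ω₁+ω₂+ω₃+ω₄ = -13.0000  →  vx = (0.1/4)·-13.0000 = -0.3250
−ω₁+ω₂+ω₃−ω₄ = 8.0000  →  vy = (0.1/4)·8.0000 = 0.2000
−ω₁+ω₂−ω₃+ω₄ = 14.0000  →  ωz = (0.1/1.4400)·14.0000 = 0.9722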